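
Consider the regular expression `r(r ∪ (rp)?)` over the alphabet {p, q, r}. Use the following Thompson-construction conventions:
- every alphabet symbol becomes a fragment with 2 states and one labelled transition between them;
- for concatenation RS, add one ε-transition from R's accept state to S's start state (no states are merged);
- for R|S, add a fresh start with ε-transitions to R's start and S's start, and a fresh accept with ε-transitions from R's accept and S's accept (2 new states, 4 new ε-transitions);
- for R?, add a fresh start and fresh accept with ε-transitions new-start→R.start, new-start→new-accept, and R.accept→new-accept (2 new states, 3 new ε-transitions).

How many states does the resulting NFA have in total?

Building bottom-up:
Each of the 4 symbol leaves contributes a 2-state fragment.
  rp → 4 states
  (rp)? → 6 states
  r ∪ (rp)? → 10 states
  r(r ∪ (rp)?) → 12 states

12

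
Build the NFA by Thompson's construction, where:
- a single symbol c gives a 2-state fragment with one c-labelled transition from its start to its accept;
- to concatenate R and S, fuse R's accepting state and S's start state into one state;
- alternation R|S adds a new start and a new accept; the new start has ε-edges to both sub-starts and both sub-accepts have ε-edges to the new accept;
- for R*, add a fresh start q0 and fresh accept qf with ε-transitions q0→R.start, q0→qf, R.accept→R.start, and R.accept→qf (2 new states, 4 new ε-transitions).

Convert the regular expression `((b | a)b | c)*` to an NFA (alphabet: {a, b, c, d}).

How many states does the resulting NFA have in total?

13

By structural recursion:
Each of the 4 symbol leaves contributes a 2-state fragment.
  b | a = 6 states
  (b | a)b = 7 states
  (b | a)b | c = 11 states
  ((b | a)b | c)* = 13 states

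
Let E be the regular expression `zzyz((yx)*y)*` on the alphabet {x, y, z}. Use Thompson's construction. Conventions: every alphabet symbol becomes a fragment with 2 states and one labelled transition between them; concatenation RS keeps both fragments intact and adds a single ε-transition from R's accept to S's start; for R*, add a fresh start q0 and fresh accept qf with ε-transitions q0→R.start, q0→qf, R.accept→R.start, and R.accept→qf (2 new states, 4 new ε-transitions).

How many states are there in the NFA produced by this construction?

18

Building bottom-up:
Each of the 7 symbol leaves contributes a 2-state fragment.
  yx = 4 states
  (yx)* = 6 states
  (yx)*y = 8 states
  ((yx)*y)* = 10 states
  zzyz((yx)*y)* = 18 states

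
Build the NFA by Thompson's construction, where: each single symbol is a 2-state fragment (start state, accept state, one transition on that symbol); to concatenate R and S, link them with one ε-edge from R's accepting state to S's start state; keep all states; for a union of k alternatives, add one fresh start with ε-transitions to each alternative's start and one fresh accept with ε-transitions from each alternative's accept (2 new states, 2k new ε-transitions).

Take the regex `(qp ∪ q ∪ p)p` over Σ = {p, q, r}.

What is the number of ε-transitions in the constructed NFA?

8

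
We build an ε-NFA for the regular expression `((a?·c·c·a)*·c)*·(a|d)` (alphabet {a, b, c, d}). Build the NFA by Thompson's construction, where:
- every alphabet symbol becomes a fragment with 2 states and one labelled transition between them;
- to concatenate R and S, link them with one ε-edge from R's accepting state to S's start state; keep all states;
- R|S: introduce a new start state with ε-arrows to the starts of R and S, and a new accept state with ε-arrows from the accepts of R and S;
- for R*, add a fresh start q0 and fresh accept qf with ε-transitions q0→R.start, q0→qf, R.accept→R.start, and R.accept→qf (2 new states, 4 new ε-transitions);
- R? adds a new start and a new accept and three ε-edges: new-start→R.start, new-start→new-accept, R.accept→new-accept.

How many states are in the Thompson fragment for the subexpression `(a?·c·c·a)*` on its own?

Fragment for `(a?·c·c·a)*`:
Each of the 4 symbol leaves contributes a 2-state fragment.
  a? — 4 states
  a?·c·c·a — 10 states
  (a?·c·c·a)* — 12 states

12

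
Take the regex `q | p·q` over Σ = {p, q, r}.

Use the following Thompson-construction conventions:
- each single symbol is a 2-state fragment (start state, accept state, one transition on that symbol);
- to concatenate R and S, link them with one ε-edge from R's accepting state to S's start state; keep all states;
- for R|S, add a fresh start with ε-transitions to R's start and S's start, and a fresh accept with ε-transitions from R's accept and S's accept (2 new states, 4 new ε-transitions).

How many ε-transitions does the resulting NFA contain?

5

Building bottom-up:
Each of the 3 symbol leaves contributes 0 ε-transitions.
  p·q → 1 ε-transition
  q | p·q → 5 ε-transitions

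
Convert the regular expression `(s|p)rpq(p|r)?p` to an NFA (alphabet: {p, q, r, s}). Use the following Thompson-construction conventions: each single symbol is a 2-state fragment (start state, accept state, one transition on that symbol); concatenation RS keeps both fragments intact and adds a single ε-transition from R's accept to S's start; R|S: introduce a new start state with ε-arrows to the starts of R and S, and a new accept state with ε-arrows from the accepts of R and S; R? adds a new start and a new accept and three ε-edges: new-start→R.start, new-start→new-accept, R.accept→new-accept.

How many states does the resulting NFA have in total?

22

Bottom-up over the parse tree:
Each of the 8 symbol leaves contributes a 2-state fragment.
  s|p = 6 states
  p|r = 6 states
  (p|r)? = 8 states
  (s|p)rpq(p|r)?p = 22 states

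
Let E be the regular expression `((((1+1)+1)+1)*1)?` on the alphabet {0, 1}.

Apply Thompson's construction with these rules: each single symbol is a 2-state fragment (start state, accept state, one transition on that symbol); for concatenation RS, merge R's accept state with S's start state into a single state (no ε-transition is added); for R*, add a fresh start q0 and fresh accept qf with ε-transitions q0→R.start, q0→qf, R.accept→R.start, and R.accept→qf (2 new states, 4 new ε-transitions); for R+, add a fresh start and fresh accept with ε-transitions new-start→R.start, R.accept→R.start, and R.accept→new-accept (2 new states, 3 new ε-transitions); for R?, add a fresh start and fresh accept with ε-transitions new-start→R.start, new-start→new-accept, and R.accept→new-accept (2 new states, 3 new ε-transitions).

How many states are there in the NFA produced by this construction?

Building bottom-up:
Each of the 5 symbol leaves contributes a 2-state fragment.
  1+ — 4 states
  1+1 — 5 states
  (1+1)+ — 7 states
  (1+1)+1 — 8 states
  ((1+1)+1)+ — 10 states
  ((1+1)+1)+1 — 11 states
  (((1+1)+1)+1)* — 13 states
  (((1+1)+1)+1)*1 — 14 states
  ((((1+1)+1)+1)*1)? — 16 states

16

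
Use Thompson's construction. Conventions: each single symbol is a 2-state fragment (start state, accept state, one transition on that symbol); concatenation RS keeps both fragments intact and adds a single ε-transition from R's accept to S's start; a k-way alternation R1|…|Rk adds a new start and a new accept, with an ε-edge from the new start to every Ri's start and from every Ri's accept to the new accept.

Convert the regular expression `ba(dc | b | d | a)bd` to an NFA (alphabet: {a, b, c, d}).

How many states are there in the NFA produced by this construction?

20

Bottom-up over the parse tree:
Each of the 9 symbol leaves contributes a 2-state fragment.
  dc = 4 states
  dc | b | d | a = 12 states
  ba(dc | b | d | a)bd = 20 states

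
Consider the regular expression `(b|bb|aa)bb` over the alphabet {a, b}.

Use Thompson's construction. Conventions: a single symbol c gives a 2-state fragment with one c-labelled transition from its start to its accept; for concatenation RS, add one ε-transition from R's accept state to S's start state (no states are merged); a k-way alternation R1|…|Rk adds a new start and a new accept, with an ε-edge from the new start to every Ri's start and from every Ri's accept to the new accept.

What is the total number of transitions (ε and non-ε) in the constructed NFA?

17

Building bottom-up:
Each of the 7 symbol leaves contributes 1 transition (1 symbol, 0 ε).
  bb → 3 transitions (2 symbol, 1 ε)
  aa → 3 transitions (2 symbol, 1 ε)
  b|bb|aa → 13 transitions (5 symbol, 8 ε)
  (b|bb|aa)bb → 17 transitions (7 symbol, 10 ε)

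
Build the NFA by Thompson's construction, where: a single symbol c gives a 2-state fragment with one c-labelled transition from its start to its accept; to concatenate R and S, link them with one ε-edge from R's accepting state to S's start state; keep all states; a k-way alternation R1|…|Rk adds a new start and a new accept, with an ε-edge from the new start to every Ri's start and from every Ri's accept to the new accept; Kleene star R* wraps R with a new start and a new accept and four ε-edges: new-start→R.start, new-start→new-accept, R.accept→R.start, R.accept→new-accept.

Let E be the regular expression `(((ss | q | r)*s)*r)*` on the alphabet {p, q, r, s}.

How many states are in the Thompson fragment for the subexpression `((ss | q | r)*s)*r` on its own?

Fragment for `((ss | q | r)*s)*r`:
Each of the 6 symbol leaves contributes a 2-state fragment.
  ss — 4 states
  ss | q | r — 10 states
  (ss | q | r)* — 12 states
  (ss | q | r)*s — 14 states
  ((ss | q | r)*s)* — 16 states
  ((ss | q | r)*s)*r — 18 states

18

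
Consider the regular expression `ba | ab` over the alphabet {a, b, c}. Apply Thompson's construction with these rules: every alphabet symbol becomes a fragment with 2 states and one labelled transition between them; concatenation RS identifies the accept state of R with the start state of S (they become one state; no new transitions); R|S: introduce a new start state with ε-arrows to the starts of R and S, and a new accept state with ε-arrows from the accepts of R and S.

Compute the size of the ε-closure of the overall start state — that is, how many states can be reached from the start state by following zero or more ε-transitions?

3

Compute the ε-closure size of each fragment's start state recursively; a symbol fragment's start has no outgoing ε-edge, so its closure is just itself (size 1).
  ba : same as the first factor's closure: |ε-closure| = 1
  ab : same as the first factor's closure: |ε-closure| = 1
  ba | ab : new start ε-reaches every alternative's start; none of them accept ε, so the new accept is not reached: |ε-closure| = 1 + 1 + 1 = 3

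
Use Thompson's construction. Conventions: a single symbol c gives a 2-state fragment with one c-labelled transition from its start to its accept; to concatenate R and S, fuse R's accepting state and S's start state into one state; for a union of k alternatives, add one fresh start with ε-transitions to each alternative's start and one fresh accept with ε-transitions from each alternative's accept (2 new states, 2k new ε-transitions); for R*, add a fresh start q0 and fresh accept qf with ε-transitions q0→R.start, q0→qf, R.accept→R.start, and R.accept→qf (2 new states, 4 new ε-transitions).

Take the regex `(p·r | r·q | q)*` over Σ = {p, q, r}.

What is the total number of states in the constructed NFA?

By structural recursion:
Each of the 5 symbol leaves contributes a 2-state fragment.
  p·r = 3 states
  r·q = 3 states
  p·r | r·q | q = 10 states
  (p·r | r·q | q)* = 12 states

12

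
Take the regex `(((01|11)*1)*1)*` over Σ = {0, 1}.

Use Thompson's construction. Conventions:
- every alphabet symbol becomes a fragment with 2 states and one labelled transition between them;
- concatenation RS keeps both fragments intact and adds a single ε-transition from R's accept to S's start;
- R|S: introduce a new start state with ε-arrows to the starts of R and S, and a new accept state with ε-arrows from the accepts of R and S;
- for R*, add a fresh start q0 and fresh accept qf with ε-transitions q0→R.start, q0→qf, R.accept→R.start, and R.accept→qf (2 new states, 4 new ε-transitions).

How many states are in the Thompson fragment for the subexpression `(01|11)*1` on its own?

14

Fragment for `(01|11)*1`:
Each of the 5 symbol leaves contributes a 2-state fragment.
  01 : 4 states
  11 : 4 states
  01|11 : 10 states
  (01|11)* : 12 states
  (01|11)*1 : 14 states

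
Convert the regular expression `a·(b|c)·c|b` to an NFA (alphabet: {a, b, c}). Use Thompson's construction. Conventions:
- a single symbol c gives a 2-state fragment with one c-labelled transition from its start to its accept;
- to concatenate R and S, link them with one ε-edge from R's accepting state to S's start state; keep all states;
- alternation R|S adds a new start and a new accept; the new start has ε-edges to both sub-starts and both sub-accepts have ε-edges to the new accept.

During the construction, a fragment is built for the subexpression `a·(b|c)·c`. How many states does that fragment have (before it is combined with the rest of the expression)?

10

Fragment for `a·(b|c)·c`:
Each of the 4 symbol leaves contributes a 2-state fragment.
  b|c = 6 states
  a·(b|c)·c = 10 states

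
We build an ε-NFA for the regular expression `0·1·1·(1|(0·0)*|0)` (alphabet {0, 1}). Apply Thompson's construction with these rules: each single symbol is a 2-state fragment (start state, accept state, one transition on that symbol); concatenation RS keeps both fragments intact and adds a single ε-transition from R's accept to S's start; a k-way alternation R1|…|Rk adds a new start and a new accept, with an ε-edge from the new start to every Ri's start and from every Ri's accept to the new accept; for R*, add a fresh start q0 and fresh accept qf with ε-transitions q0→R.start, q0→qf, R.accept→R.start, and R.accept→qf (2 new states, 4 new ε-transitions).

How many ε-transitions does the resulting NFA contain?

Bottom-up over the parse tree:
Each of the 7 symbol leaves contributes 0 ε-transitions.
  0·0 → 1 ε-transition
  (0·0)* → 5 ε-transitions
  1|(0·0)*|0 → 11 ε-transitions
  0·1·1·(1|(0·0)*|0) → 14 ε-transitions

14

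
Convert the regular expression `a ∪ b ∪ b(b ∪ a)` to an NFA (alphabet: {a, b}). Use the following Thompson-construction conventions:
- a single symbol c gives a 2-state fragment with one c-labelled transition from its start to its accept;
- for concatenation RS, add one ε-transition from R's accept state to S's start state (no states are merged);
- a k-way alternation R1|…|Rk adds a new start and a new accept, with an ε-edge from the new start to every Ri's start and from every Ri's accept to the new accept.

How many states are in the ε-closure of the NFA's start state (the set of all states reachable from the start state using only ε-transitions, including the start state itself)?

Let C(F) = |ε-closure(F.start)| within fragment F, and note whether F accepts ε. Symbol fragments have C = 1 and do not accept ε. Then:
  b ∪ a : C = 1 + 1 + 1 = 3 (the new accept is not ε-reachable since no branch accepts ε)
  b(b ∪ a) : same as the first factor's closure: C = 1
  a ∪ b ∪ b(b ∪ a) : new start ε-reaches every alternative's start; none of them accept ε, so the new accept is not reached: C = 1 + 1 + 1 + 1 = 4

4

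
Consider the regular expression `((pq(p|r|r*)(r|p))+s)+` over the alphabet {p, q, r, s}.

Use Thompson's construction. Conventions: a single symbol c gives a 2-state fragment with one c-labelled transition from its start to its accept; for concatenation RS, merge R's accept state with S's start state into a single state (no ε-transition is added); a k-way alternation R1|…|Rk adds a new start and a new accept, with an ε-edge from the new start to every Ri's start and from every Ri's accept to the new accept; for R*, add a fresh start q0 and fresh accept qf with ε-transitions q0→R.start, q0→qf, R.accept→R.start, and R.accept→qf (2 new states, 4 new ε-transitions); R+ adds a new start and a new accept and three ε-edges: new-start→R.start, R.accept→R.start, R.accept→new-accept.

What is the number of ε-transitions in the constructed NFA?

Bottom-up over the parse tree:
Each of the 8 symbol leaves contributes 0 ε-transitions.
  r* = 4 ε-transitions
  p|r|r* = 10 ε-transitions
  r|p = 4 ε-transitions
  pq(p|r|r*)(r|p) = 14 ε-transitions
  (pq(p|r|r*)(r|p))+ = 17 ε-transitions
  (pq(p|r|r*)(r|p))+s = 17 ε-transitions
  ((pq(p|r|r*)(r|p))+s)+ = 20 ε-transitions

20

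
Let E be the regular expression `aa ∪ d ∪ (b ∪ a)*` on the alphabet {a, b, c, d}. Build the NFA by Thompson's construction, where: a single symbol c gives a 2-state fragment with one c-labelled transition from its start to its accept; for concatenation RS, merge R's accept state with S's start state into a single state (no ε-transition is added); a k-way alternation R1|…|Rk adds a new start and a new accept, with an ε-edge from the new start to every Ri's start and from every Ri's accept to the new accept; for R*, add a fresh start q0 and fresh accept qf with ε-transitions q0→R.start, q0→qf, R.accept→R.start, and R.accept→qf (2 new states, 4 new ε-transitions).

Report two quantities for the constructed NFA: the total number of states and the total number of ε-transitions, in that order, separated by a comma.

Bottom-up over the parse tree:
Each of the 5 symbol leaves contributes 2 states and 0 ε-transitions.
  aa → 3 states, 0 ε-transitions
  b ∪ a → 6 states, 4 ε-transitions
  (b ∪ a)* → 8 states, 8 ε-transitions
  aa ∪ d ∪ (b ∪ a)* → 15 states, 14 ε-transitions

15, 14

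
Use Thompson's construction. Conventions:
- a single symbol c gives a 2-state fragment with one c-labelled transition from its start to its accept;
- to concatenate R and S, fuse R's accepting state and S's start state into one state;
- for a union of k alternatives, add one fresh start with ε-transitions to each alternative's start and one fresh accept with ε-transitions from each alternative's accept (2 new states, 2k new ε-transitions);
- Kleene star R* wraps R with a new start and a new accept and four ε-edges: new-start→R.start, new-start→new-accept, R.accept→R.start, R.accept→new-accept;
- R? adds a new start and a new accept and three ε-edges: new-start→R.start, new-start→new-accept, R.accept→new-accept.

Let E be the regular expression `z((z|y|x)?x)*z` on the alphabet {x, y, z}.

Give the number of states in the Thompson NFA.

15

Building bottom-up:
Each of the 6 symbol leaves contributes a 2-state fragment.
  z|y|x : 8 states
  (z|y|x)? : 10 states
  (z|y|x)?x : 11 states
  ((z|y|x)?x)* : 13 states
  z((z|y|x)?x)*z : 15 states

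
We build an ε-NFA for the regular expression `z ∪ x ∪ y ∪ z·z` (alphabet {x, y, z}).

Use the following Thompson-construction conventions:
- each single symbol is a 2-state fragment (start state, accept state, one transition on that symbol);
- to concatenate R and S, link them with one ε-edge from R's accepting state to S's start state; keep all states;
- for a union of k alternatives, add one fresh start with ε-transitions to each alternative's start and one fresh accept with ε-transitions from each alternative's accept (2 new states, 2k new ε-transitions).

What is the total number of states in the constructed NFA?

Building bottom-up:
Each of the 5 symbol leaves contributes a 2-state fragment.
  z·z — 4 states
  z ∪ x ∪ y ∪ z·z — 12 states

12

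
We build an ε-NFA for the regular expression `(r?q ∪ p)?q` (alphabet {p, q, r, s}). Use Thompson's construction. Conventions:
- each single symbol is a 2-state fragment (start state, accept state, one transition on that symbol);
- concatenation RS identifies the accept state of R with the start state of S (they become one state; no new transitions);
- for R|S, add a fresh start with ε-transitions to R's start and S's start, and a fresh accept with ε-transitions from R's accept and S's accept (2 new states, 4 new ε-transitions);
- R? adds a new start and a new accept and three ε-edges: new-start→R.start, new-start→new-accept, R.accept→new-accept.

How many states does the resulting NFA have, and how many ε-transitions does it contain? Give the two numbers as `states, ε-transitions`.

Recursing over subexpressions:
Each of the 4 symbol leaves contributes 2 states and 0 ε-transitions.
  r? — 4 states, 3 ε-transitions
  r?q — 5 states, 3 ε-transitions
  r?q ∪ p — 9 states, 7 ε-transitions
  (r?q ∪ p)? — 11 states, 10 ε-transitions
  (r?q ∪ p)?q — 12 states, 10 ε-transitions

12, 10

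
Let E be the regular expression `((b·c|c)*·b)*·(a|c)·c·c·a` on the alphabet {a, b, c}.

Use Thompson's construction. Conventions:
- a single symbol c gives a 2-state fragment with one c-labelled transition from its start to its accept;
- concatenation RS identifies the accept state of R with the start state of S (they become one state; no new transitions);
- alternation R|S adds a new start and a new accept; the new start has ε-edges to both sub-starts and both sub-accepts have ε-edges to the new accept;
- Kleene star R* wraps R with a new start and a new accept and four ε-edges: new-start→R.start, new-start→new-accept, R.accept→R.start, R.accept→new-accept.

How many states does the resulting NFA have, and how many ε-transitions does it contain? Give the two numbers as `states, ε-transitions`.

20, 16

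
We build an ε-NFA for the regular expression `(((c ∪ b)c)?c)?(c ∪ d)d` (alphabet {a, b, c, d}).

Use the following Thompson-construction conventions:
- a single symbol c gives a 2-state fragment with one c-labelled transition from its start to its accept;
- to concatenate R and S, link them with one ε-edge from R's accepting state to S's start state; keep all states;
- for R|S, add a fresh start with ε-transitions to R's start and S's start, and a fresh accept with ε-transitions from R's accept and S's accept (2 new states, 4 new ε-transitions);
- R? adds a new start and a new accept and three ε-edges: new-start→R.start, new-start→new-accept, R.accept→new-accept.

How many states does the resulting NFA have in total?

22

Bottom-up over the parse tree:
Each of the 7 symbol leaves contributes a 2-state fragment.
  c ∪ b : 6 states
  (c ∪ b)c : 8 states
  ((c ∪ b)c)? : 10 states
  ((c ∪ b)c)?c : 12 states
  (((c ∪ b)c)?c)? : 14 states
  c ∪ d : 6 states
  (((c ∪ b)c)?c)?(c ∪ d)d : 22 states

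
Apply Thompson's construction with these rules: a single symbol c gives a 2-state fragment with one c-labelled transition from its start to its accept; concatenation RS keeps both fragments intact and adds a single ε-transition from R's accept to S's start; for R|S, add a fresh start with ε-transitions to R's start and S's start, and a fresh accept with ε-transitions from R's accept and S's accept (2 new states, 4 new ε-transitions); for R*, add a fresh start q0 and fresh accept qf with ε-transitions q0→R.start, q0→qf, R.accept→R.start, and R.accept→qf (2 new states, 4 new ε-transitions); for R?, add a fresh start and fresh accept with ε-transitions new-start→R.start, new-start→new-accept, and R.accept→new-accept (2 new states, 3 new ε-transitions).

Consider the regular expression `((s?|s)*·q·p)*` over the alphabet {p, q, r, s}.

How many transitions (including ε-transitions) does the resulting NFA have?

By structural recursion:
Each of the 4 symbol leaves contributes 1 transition (1 symbol, 0 ε).
  s? — 4 transitions (1 symbol, 3 ε)
  s?|s — 9 transitions (2 symbol, 7 ε)
  (s?|s)* — 13 transitions (2 symbol, 11 ε)
  (s?|s)*·q·p — 17 transitions (4 symbol, 13 ε)
  ((s?|s)*·q·p)* — 21 transitions (4 symbol, 17 ε)

21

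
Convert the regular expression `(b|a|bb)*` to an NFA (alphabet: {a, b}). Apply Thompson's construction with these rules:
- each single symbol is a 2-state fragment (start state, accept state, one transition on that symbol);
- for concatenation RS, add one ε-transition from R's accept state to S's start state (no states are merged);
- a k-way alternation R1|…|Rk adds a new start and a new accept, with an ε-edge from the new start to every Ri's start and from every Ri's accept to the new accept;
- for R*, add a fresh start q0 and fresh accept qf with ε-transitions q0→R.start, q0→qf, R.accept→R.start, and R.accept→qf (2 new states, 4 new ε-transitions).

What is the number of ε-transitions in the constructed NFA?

11

Per subexpression:
Each of the 4 symbol leaves contributes 0 ε-transitions.
  bb = 1 ε-transition
  b|a|bb = 7 ε-transitions
  (b|a|bb)* = 11 ε-transitions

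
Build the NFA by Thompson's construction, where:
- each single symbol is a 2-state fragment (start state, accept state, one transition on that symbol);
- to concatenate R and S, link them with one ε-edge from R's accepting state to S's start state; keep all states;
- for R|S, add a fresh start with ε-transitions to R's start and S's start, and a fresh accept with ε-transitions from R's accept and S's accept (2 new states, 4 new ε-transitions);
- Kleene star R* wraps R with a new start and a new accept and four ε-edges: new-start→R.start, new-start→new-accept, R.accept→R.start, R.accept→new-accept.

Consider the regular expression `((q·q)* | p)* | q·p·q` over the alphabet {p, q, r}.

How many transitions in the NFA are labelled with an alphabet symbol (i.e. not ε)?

Bottom-up over the parse tree:
Each of the 6 symbol leaves contributes exactly 1 symbol transition.
  q·q → 2 symbol transitions
  (q·q)* → 2 symbol transitions
  (q·q)* | p → 3 symbol transitions
  ((q·q)* | p)* → 3 symbol transitions
  q·p·q → 3 symbol transitions
  ((q·q)* | p)* | q·p·q → 6 symbol transitions

6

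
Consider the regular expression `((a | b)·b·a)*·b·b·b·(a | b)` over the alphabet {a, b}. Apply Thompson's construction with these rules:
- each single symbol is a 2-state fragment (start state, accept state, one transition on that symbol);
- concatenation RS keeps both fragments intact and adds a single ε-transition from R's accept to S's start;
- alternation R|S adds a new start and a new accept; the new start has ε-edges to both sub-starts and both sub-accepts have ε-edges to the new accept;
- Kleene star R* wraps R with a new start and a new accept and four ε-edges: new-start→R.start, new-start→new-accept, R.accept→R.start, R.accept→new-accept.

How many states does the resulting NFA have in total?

24

By structural recursion:
Each of the 9 symbol leaves contributes a 2-state fragment.
  a | b → 6 states
  (a | b)·b·a → 10 states
  ((a | b)·b·a)* → 12 states
  a | b → 6 states
  ((a | b)·b·a)*·b·b·b·(a | b) → 24 states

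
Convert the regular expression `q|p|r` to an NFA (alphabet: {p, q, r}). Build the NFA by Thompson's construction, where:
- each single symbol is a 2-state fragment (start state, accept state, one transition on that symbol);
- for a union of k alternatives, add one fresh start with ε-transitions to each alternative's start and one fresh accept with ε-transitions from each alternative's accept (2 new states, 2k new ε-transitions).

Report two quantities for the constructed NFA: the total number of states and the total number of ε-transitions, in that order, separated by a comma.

Building bottom-up:
Each of the 3 symbol leaves contributes 2 states and 0 ε-transitions.
  q|p|r : 8 states, 6 ε-transitions

8, 6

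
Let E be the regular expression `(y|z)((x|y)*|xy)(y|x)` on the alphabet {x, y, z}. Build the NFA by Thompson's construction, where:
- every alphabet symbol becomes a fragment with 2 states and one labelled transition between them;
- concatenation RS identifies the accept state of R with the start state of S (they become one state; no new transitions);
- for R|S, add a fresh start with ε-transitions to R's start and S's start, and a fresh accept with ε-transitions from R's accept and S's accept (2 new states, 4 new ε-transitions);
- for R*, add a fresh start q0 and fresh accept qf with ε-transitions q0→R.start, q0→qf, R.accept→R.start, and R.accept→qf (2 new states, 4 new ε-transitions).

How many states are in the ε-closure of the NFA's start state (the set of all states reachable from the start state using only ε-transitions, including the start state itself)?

Compute the ε-closure size of each fragment's start state recursively; a symbol fragment's start has no outgoing ε-edge, so its closure is just itself (size 1).
  y|z : |closure| = 1 + 1 + 1 = 3 (the new accept is not ε-reachable since no branch accepts ε)
  x|y : new start ε-reaches every alternative's start; none of them accept ε, so the new accept is not reached: |closure| = 1 + 1 + 1 = 3
  (x|y)* : new start has ε-edges to the inner start and to the new accept, so |closure| = 2 + 3 = 5
  xy : |closure| equals the left operand's closure size = 1 (its accept is not ε-reachable, so the closure stops there)
  (x|y)*|xy : |closure| = 1 (new start) + (5 + 1) + 1 (new accept, since some branch ε-reaches its own accept) = 8
  y|x : |closure| = 1 + 1 + 1 = 3 (the new accept is not ε-reachable since no branch accepts ε)
  (y|z)((x|y)*|xy)(y|x) : same as the first factor's closure: |closure| = 3

3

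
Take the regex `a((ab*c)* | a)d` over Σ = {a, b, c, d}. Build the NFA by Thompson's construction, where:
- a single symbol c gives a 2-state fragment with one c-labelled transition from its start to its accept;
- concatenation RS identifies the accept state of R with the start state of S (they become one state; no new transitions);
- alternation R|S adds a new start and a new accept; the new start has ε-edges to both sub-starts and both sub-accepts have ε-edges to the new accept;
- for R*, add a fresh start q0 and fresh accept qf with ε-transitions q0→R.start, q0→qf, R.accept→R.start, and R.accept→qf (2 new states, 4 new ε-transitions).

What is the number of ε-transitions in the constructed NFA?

By structural recursion:
Each of the 6 symbol leaves contributes 0 ε-transitions.
  b* = 4 ε-transitions
  ab*c = 4 ε-transitions
  (ab*c)* = 8 ε-transitions
  (ab*c)* | a = 12 ε-transitions
  a((ab*c)* | a)d = 12 ε-transitions

12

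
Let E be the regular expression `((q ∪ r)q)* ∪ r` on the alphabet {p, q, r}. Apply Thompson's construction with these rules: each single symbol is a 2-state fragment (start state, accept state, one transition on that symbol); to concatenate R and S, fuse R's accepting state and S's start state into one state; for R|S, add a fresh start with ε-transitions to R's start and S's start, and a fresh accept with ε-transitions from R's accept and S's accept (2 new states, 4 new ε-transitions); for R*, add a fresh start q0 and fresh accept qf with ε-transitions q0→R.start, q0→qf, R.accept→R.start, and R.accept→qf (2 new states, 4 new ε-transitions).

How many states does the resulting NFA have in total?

13

By structural recursion:
Each of the 4 symbol leaves contributes a 2-state fragment.
  q ∪ r → 6 states
  (q ∪ r)q → 7 states
  ((q ∪ r)q)* → 9 states
  ((q ∪ r)q)* ∪ r → 13 states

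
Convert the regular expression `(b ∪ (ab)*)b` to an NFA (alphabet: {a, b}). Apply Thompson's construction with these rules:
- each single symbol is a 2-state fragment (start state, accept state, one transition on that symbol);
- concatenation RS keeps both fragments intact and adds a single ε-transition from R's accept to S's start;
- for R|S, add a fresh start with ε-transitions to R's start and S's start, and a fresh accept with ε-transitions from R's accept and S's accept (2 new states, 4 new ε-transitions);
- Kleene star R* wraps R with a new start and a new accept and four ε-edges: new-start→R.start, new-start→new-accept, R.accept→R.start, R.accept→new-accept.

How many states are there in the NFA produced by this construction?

12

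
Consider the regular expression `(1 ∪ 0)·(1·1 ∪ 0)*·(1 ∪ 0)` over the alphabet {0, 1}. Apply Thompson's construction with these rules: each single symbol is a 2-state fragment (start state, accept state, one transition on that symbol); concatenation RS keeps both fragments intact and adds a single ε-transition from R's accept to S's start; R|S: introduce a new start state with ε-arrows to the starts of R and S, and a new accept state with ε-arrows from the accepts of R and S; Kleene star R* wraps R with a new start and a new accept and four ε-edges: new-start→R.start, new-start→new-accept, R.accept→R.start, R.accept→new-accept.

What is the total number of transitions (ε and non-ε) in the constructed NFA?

Recursing over subexpressions:
Each of the 7 symbol leaves contributes 1 transition (1 symbol, 0 ε).
  1 ∪ 0 — 6 transitions (2 symbol, 4 ε)
  1·1 — 3 transitions (2 symbol, 1 ε)
  1·1 ∪ 0 — 8 transitions (3 symbol, 5 ε)
  (1·1 ∪ 0)* — 12 transitions (3 symbol, 9 ε)
  1 ∪ 0 — 6 transitions (2 symbol, 4 ε)
  (1 ∪ 0)·(1·1 ∪ 0)*·(1 ∪ 0) — 26 transitions (7 symbol, 19 ε)

26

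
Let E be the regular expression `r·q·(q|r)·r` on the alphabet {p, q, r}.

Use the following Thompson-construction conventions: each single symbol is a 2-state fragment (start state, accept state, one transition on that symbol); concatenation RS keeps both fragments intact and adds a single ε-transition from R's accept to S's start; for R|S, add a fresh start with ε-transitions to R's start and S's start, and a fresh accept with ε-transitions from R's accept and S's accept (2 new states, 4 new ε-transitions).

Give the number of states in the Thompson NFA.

12

Recursing over subexpressions:
Each of the 5 symbol leaves contributes a 2-state fragment.
  q|r : 6 states
  r·q·(q|r)·r : 12 states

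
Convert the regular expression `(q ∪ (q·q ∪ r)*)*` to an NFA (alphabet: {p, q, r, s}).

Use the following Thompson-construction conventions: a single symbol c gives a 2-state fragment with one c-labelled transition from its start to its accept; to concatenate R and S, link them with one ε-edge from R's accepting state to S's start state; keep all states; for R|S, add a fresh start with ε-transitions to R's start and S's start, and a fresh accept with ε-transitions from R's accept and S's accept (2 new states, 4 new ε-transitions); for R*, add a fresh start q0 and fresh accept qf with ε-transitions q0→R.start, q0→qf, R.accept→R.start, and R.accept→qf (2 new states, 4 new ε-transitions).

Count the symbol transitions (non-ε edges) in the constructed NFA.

Recursing over subexpressions:
Each of the 4 symbol leaves contributes exactly 1 symbol transition.
  q·q → 2 symbol transitions
  q·q ∪ r → 3 symbol transitions
  (q·q ∪ r)* → 3 symbol transitions
  q ∪ (q·q ∪ r)* → 4 symbol transitions
  (q ∪ (q·q ∪ r)*)* → 4 symbol transitions

4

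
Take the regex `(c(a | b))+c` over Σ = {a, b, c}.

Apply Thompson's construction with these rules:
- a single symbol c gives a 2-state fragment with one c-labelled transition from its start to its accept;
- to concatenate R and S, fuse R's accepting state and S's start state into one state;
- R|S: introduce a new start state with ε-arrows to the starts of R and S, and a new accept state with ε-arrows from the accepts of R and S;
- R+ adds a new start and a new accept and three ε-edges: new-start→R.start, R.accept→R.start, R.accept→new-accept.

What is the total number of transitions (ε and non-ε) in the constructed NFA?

Per subexpression:
Each of the 4 symbol leaves contributes 1 transition (1 symbol, 0 ε).
  a | b → 6 transitions (2 symbol, 4 ε)
  c(a | b) → 7 transitions (3 symbol, 4 ε)
  (c(a | b))+ → 10 transitions (3 symbol, 7 ε)
  (c(a | b))+c → 11 transitions (4 symbol, 7 ε)

11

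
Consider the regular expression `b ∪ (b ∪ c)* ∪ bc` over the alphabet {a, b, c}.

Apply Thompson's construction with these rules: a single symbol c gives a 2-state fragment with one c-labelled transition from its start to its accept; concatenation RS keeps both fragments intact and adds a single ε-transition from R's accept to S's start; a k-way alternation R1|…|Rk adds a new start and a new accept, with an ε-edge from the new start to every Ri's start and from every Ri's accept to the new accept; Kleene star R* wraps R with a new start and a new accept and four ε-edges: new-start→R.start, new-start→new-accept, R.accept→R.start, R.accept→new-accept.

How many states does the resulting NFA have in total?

By structural recursion:
Each of the 5 symbol leaves contributes a 2-state fragment.
  b ∪ c → 6 states
  (b ∪ c)* → 8 states
  bc → 4 states
  b ∪ (b ∪ c)* ∪ bc → 16 states

16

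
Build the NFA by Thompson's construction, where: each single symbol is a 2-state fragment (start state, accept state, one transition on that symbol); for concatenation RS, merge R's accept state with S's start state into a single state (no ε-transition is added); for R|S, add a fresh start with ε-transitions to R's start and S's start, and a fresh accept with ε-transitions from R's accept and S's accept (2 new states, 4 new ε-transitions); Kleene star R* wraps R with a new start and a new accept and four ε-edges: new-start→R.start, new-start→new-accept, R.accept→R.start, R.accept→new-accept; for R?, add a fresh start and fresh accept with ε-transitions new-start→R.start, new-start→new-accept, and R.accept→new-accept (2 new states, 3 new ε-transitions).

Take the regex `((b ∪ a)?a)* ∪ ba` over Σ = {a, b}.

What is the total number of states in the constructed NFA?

16

Building bottom-up:
Each of the 5 symbol leaves contributes a 2-state fragment.
  b ∪ a : 6 states
  (b ∪ a)? : 8 states
  (b ∪ a)?a : 9 states
  ((b ∪ a)?a)* : 11 states
  ba : 3 states
  ((b ∪ a)?a)* ∪ ba : 16 states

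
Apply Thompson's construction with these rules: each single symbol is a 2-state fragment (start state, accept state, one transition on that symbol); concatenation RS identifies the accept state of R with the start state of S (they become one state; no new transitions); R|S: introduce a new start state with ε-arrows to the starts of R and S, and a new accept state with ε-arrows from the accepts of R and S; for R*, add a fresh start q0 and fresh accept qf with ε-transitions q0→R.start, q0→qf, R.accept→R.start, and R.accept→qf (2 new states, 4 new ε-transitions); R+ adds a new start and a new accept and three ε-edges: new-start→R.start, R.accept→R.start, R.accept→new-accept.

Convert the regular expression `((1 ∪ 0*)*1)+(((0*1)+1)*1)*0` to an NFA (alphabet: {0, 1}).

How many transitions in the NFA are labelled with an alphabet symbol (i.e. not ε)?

8

Building bottom-up:
Each of the 8 symbol leaves contributes exactly 1 symbol transition.
  0* → 1 symbol transition
  1 ∪ 0* → 2 symbol transitions
  (1 ∪ 0*)* → 2 symbol transitions
  (1 ∪ 0*)*1 → 3 symbol transitions
  ((1 ∪ 0*)*1)+ → 3 symbol transitions
  0* → 1 symbol transition
  0*1 → 2 symbol transitions
  (0*1)+ → 2 symbol transitions
  (0*1)+1 → 3 symbol transitions
  ((0*1)+1)* → 3 symbol transitions
  ((0*1)+1)*1 → 4 symbol transitions
  (((0*1)+1)*1)* → 4 symbol transitions
  ((1 ∪ 0*)*1)+(((0*1)+1)*1)*0 → 8 symbol transitions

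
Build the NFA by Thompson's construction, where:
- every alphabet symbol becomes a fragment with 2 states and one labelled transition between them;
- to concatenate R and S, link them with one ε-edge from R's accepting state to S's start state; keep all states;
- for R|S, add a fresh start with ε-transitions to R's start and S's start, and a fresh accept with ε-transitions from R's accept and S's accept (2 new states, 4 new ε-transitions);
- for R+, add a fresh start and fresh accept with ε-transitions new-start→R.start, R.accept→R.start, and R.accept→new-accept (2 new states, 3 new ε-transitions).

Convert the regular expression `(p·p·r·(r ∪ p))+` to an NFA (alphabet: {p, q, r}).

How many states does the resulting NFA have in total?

14

Building bottom-up:
Each of the 5 symbol leaves contributes a 2-state fragment.
  r ∪ p → 6 states
  p·p·r·(r ∪ p) → 12 states
  (p·p·r·(r ∪ p))+ → 14 states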